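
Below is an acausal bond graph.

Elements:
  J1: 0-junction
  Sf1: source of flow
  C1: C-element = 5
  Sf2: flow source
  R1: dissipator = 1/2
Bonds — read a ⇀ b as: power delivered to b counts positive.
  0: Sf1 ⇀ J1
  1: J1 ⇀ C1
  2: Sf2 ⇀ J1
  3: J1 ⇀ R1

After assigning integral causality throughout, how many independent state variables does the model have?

1  (C1 all integral)

bond 0 stroke at Sf1  (Sf1 (Sf) sets flow on bond)
bond 2 stroke at Sf2  (source Sf2 imposes f)
bond 1 stroke at J1  (C1 outputs effort q/C1)
bond 3 stroke at R1  (0-jn J1 has e-setter on 1)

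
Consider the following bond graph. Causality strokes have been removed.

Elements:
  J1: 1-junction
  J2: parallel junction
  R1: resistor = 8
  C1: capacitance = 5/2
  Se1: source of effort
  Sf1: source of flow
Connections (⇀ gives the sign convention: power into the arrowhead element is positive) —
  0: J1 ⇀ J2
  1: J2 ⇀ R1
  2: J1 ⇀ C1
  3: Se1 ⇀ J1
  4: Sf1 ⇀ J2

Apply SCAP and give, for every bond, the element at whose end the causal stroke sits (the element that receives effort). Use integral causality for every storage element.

#0 stroke at J2
#1 stroke at R1
#2 stroke at J1
#3 stroke at J1
#4 stroke at Sf1

b3 →J1  (Se1 fixes effort; stroke away)
b4 →Sf1  (Sf1 fixes flow; stroke at Sf1)
b2 →J1  (C1 outputs effort q/C1)
b0 →J2  (closing 1-jn rule on J1)
b1 →R1  (J2: bond 0 brought effort, rest push out)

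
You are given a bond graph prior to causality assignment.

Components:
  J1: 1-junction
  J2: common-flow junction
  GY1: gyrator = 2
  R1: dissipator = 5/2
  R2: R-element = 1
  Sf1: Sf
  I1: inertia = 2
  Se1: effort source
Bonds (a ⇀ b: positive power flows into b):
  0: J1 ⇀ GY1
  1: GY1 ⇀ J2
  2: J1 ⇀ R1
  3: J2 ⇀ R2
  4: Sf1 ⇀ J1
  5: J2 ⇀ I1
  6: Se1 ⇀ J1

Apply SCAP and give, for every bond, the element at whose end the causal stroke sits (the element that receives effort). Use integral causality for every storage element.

bond 4 stroke→Sf1  (Sf1: flow source, stroke at near end)
bond 6 stroke→J1  (Se1: effort source, stroke at far end)
bond 0 stroke→J1  (J1 flow already set via bond 4)
bond 2 stroke→J1  (J1 flow already set via bond 4)
bond 1 stroke→J2  (GY1 both-in/both-out from 0)
bond 5 stroke→I1  (prefer integral on I1)
bond 3 stroke→J2  (J2 flow already set via bond 5)

β0 stroke at J1
β1 stroke at J2
β2 stroke at J1
β3 stroke at J2
β4 stroke at Sf1
β5 stroke at I1
β6 stroke at J1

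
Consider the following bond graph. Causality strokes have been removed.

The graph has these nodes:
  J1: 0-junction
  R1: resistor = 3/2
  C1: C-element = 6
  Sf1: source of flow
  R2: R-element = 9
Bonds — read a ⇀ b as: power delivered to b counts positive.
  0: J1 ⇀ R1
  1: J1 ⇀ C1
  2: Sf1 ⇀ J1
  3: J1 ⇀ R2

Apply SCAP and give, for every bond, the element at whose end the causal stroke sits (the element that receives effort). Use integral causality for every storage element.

bond 2 |Sf1  (Sf1: flow source, stroke at near end)
bond 1 |J1  (C1: C, integral causality)
bond 0 |R1  (J1 effort already set via bond 1)
bond 3 |R2  (J1 effort already set via bond 1)

#0 |R1
#1 |J1
#2 |Sf1
#3 |R2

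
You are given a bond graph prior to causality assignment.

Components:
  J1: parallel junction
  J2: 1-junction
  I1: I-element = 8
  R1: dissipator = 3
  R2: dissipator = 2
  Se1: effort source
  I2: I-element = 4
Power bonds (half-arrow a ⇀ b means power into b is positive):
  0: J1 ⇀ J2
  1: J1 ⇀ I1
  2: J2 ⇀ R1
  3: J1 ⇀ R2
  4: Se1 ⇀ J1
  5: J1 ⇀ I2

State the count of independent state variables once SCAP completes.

2  (I1, I2 all integral)

bond 4 stroke at J1  (Se1 fixes effort; stroke away)
bond 0 stroke at J2  (0-jn J1 has e-setter on 4)
bond 1 stroke at I1  (J1: bond 4 brought effort, rest push out)
bond 3 stroke at R2  (0-jn J1 has e-setter on 4)
bond 5 stroke at I2  (0-jn J1 has e-setter on 4)
bond 2 stroke at R1  (J2: last free bond brings flow in)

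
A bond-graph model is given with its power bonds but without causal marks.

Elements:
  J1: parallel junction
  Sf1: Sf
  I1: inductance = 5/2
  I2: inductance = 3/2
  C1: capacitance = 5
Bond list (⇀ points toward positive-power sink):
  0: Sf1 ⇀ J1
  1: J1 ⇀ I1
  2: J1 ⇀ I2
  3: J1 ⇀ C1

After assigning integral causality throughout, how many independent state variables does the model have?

3  (C1, I1, I2 all integral)

b0 stroke→Sf1  (Sf1: flow source, stroke at near end)
b1 stroke→I1  (I1 outputs flow p/I1)
b2 stroke→I2  (prefer integral on I2)
b3 stroke→J1  (only one effort-in slot at J1)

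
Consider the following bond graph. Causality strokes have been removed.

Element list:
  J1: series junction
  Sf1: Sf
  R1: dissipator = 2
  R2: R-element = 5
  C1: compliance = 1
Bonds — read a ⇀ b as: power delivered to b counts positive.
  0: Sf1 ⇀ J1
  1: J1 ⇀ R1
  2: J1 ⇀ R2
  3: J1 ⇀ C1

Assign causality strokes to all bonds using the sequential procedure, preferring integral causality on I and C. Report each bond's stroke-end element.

b0 |Sf1  (Sf1 (Sf) sets flow on bond)
b1 |J1  (1-jn J1 has f-setter on 0)
b2 |J1  (common-f at J1 fixed by 0)
b3 |J1  (J1: bond 0 brought flow, rest push out)

b0 stroke→Sf1
b1 stroke→J1
b2 stroke→J1
b3 stroke→J1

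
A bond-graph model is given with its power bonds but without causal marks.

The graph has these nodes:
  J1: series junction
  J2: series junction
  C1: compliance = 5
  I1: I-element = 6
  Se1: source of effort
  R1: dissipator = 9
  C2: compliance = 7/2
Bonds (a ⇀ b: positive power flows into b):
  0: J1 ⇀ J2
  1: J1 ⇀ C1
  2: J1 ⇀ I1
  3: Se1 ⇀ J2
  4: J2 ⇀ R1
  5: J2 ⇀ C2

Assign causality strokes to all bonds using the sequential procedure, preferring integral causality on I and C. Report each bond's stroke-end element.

bond 0 stroke at J1
bond 1 stroke at J1
bond 2 stroke at I1
bond 3 stroke at J2
bond 4 stroke at J2
bond 5 stroke at J2

β3 →J2  (Se1: effort source, stroke at far end)
β1 →J1  (C1 integral (e out))
β2 →I1  (prefer integral on I1)
β0 →J1  (J1 flow already set via bond 2)
β4 →J2  (J2 flow already set via bond 0)
β5 →J2  (J2 flow already set via bond 0)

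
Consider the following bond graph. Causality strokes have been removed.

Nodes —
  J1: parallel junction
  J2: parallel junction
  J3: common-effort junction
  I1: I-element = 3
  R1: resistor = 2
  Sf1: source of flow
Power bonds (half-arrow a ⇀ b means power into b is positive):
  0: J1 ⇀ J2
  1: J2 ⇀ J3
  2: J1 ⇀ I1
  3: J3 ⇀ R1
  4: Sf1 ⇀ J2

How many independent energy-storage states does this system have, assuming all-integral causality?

bond 4 stroke→Sf1  (Sf1 (Sf) sets flow on bond)
bond 2 stroke→I1  (I1 integral (f out))
bond 0 stroke→J1  (J1: last free bond brings effort in)
bond 1 stroke→J2  (J2: last free bond brings effort in)
bond 3 stroke→J3  (closing 0-jn rule on J3)

1  (I1 all integral)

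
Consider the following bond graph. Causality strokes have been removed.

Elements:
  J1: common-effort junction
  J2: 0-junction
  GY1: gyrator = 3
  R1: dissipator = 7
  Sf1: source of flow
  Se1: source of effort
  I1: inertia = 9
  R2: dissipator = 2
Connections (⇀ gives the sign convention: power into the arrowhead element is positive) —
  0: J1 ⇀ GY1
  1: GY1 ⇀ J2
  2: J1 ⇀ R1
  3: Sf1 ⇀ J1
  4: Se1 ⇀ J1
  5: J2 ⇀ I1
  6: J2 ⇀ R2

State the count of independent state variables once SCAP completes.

b3 stroke at Sf1  (Sf1 (Sf) sets flow on bond)
b4 stroke at J1  (Se1 (Se) sets effort on bond)
b0 stroke at GY1  (J1: bond 4 brought effort, rest push out)
b2 stroke at R1  (J1 effort already set via bond 4)
b1 stroke at GY1  (GY GY1: same side as bond 0)
b5 stroke at I1  (I1: I, integral causality)
b6 stroke at J2  (J2: last free bond brings effort in)

1  (I1 all integral)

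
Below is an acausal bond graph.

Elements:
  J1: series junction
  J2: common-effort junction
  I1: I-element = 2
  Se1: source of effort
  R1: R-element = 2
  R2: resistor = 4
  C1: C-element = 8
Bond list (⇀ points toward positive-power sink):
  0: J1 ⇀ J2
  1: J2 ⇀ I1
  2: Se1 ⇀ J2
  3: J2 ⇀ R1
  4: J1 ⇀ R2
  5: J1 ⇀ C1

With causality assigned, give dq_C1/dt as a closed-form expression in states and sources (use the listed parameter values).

bond 2 →J2  (source Se1 imposes e)
bond 0 →J1  (J2: bond 2 brought effort, rest push out)
bond 1 →I1  (J2: bond 2 brought effort, rest push out)
bond 3 →R1  (J2: bond 2 brought effort, rest push out)
bond 5 →J1  (C1 outputs effort q/C1)
bond 4 →R2  (closing 1-jn rule on J1)

dq_C1/dt = -E_Se1/4 - q_C1/32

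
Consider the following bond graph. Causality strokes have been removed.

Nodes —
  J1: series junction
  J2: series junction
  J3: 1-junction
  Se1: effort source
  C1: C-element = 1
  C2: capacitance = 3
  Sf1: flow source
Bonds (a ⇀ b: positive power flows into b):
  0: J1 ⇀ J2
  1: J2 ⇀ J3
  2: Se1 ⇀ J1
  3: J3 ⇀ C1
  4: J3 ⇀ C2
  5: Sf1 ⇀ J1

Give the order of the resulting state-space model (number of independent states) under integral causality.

bond 2 →J1  (Se1: effort source, stroke at far end)
bond 5 →Sf1  (Sf1: flow source, stroke at near end)
bond 0 →J1  (common-f at J1 fixed by 5)
bond 1 →J2  (common-f at J2 fixed by 0)
bond 3 →J3  (J3 flow already set via bond 1)
bond 4 →J3  (common-f at J3 fixed by 1)

2  (C1, C2 all integral)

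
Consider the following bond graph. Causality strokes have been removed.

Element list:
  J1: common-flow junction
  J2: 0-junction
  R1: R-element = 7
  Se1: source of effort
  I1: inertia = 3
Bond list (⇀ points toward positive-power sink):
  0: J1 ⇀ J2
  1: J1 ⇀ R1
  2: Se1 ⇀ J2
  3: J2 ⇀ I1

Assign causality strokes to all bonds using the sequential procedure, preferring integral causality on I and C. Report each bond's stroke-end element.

bond 0 →J1
bond 1 →R1
bond 2 →J2
bond 3 →I1

b2 →J2  (Se1: effort source, stroke at far end)
b0 →J1  (J2 effort already set via bond 2)
b3 →I1  (J2 effort already set via bond 2)
b1 →R1  (J1 needs exactly one f-in)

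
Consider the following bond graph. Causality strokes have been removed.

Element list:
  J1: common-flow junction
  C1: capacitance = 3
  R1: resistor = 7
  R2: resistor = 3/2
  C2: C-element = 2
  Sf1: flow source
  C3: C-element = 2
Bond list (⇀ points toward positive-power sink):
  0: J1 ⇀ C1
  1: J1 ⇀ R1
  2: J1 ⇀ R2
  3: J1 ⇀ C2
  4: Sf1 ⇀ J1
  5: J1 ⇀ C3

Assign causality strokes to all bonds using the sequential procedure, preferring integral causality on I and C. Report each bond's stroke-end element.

b4 |Sf1  (Sf1 fixes flow; stroke at Sf1)
b0 |J1  (common-f at J1 fixed by 4)
b1 |J1  (1-jn J1 has f-setter on 4)
b2 |J1  (1-jn J1 has f-setter on 4)
b3 |J1  (J1: bond 4 brought flow, rest push out)
b5 |J1  (J1: bond 4 brought flow, rest push out)

β0 →J1
β1 →J1
β2 →J1
β3 →J1
β4 →Sf1
β5 →J1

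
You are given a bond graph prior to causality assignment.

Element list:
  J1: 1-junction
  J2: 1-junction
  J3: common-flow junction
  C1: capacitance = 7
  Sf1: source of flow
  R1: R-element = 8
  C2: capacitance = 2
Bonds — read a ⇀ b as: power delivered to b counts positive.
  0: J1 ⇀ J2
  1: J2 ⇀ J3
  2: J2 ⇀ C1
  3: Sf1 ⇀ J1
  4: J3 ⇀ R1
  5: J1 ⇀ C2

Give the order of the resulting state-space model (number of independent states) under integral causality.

2  (C1, C2 all integral)

β3 |Sf1  (Sf1 (Sf) sets flow on bond)
β0 |J1  (1-jn J1 has f-setter on 3)
β5 |J1  (J1 flow already set via bond 3)
β1 |J2  (common-f at J2 fixed by 0)
β2 |J2  (1-jn J2 has f-setter on 0)
β4 |J3  (common-f at J3 fixed by 1)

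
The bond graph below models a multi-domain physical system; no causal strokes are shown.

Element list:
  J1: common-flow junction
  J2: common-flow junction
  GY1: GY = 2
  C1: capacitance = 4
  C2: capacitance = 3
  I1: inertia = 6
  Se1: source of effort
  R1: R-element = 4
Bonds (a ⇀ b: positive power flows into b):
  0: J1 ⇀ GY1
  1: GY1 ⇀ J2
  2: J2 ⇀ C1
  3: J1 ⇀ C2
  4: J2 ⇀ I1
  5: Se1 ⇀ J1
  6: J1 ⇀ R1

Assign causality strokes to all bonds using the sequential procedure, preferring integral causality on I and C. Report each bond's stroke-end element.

β5 stroke at J1  (source Se1 imposes e)
β2 stroke at J2  (C1 outputs effort q/C1)
β3 stroke at J1  (C2: C, integral causality)
β4 stroke at I1  (prefer integral on I1)
β1 stroke at J2  (J2: bond 4 brought flow, rest push out)
β0 stroke at J1  (GY1: gyrator matches bond 1)
β6 stroke at R1  (only one flow-in slot at J1)

b0 →J1
b1 →J2
b2 →J2
b3 →J1
b4 →I1
b5 →J1
b6 →R1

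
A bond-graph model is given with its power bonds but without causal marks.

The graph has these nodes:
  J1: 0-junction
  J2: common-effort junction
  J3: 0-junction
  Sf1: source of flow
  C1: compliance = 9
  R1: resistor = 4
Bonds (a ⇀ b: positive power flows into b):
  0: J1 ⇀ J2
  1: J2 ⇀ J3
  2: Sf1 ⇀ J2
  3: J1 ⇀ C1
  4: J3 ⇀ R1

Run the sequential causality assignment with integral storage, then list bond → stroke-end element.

β0 stroke→J2
β1 stroke→J3
β2 stroke→Sf1
β3 stroke→J1
β4 stroke→R1

bond 2 →Sf1  (source Sf1 imposes f)
bond 3 →J1  (C1 integral (e out))
bond 0 →J2  (J1 effort already set via bond 3)
bond 1 →J3  (J2 effort already set via bond 0)
bond 4 →R1  (common-e at J3 fixed by 1)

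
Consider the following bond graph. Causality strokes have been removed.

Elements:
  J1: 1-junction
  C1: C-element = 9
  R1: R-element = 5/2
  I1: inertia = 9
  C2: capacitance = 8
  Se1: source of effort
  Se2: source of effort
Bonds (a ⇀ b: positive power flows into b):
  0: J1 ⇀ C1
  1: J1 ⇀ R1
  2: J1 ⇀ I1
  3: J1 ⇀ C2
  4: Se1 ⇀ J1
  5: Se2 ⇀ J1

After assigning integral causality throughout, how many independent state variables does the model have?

3  (C1, C2, I1 all integral)

β4 |J1  (source Se1 imposes e)
β5 |J1  (Se2: effort source, stroke at far end)
β0 |J1  (C1 integral (e out))
β2 |I1  (I1 integral (f out))
β1 |J1  (common-f at J1 fixed by 2)
β3 |J1  (J1 flow already set via bond 2)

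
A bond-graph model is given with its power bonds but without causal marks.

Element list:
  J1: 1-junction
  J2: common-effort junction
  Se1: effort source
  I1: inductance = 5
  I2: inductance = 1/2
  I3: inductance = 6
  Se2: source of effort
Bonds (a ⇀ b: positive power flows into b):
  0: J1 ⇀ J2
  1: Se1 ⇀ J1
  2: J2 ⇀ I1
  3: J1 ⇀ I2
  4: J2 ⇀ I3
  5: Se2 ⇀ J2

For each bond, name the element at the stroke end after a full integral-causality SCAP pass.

β1 →J1  (Se1 (Se) sets effort on bond)
β5 →J2  (Se2: effort source, stroke at far end)
β0 →J1  (common-e at J2 fixed by 5)
β2 →I1  (J2 effort already set via bond 5)
β4 →I3  (J2 effort already set via bond 5)
β3 →I2  (J1: last free bond brings flow in)

#0 stroke at J1
#1 stroke at J1
#2 stroke at I1
#3 stroke at I2
#4 stroke at I3
#5 stroke at J2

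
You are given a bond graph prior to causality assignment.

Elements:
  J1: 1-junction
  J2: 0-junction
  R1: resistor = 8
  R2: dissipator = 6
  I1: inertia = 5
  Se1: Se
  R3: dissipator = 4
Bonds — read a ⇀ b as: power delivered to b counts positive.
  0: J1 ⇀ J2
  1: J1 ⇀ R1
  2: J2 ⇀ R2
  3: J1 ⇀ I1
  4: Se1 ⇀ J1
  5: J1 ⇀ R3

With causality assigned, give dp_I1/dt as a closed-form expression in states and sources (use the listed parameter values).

dp_I1/dt = E_Se1 - 18*p_I1/5

#4 →J1  (Se1 (Se) sets effort on bond)
#3 →I1  (I1 integral (f out))
#0 →J1  (J1 flow already set via bond 3)
#1 →J1  (1-jn J1 has f-setter on 3)
#5 →J1  (common-f at J1 fixed by 3)
#2 →J2  (only one effort-in slot at J2)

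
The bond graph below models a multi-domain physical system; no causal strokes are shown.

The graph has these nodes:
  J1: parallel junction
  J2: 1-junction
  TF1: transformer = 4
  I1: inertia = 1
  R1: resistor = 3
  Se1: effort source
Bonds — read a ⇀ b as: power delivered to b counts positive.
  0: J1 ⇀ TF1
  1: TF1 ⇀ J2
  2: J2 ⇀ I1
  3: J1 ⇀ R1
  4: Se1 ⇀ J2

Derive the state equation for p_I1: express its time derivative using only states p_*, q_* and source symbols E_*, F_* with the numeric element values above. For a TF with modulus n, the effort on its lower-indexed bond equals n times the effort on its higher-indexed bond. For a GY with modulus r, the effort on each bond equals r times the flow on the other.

b4 stroke at J2  (source Se1 imposes e)
b2 stroke at I1  (I1 outputs flow p/I1)
b1 stroke at J2  (J2 flow already set via bond 2)
b0 stroke at TF1  (through TF1, causality passes straight; one stroke at TF1)
b3 stroke at J1  (J1: last free bond brings effort in)

dp_I1/dt = E_Se1 - 3*p_I1/16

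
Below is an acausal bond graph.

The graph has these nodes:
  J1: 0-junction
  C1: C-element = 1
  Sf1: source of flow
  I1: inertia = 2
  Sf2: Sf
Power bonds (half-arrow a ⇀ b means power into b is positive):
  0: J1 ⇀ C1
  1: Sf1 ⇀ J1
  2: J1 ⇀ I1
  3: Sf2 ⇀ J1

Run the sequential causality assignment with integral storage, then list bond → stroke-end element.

#1 |Sf1  (Sf1: flow source, stroke at near end)
#3 |Sf2  (source Sf2 imposes f)
#0 |J1  (C1 outputs effort q/C1)
#2 |I1  (J1 effort already set via bond 0)

β0 |J1
β1 |Sf1
β2 |I1
β3 |Sf2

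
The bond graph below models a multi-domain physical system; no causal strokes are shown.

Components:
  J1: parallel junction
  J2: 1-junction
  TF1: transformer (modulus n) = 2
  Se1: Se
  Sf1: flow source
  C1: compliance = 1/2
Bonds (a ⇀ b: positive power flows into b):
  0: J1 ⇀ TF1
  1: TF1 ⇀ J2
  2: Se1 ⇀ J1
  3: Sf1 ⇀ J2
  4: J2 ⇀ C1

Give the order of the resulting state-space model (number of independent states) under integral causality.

1  (C1 all integral)

#2 →J1  (Se1 fixes effort; stroke away)
#3 →Sf1  (Sf1 fixes flow; stroke at Sf1)
#0 →TF1  (J1: bond 2 brought effort, rest push out)
#1 →J2  (1-jn J2 has f-setter on 3)
#4 →J2  (J2: bond 3 brought flow, rest push out)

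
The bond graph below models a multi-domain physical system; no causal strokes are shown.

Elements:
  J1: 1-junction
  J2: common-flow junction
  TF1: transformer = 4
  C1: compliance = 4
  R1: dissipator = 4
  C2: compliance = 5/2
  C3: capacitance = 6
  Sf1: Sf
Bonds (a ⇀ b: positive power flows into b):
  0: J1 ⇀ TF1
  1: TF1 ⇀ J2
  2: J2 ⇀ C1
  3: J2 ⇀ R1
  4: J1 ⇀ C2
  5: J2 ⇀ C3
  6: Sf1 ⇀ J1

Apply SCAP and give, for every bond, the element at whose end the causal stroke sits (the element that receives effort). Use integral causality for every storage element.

b0 stroke→J1
b1 stroke→TF1
b2 stroke→J2
b3 stroke→J2
b4 stroke→J1
b5 stroke→J2
b6 stroke→Sf1

#6 →Sf1  (Sf1 (Sf) sets flow on bond)
#0 →J1  (J1 flow already set via bond 6)
#4 →J1  (common-f at J1 fixed by 6)
#1 →TF1  (TF1 one-in-one-out from 0)
#2 →J2  (J2: bond 1 brought flow, rest push out)
#3 →J2  (common-f at J2 fixed by 1)
#5 →J2  (J2 flow already set via bond 1)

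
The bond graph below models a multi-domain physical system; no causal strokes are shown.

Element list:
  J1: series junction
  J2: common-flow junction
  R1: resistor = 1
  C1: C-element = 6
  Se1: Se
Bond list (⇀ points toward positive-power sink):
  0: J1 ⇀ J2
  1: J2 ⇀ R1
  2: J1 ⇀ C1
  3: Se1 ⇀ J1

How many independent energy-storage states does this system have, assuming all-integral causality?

bond 3 stroke→J1  (source Se1 imposes e)
bond 2 stroke→J1  (prefer integral on C1)
bond 0 stroke→J2  (J1 needs exactly one f-in)
bond 1 stroke→R1  (J2: last free bond brings flow in)

1  (C1 all integral)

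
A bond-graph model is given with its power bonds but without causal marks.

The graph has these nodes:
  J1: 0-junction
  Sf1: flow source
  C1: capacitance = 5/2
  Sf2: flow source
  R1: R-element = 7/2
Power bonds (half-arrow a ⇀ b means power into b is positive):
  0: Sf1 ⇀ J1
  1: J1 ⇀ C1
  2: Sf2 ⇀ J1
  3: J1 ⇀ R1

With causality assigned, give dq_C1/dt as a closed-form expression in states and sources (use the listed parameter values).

dq_C1/dt = F_Sf1 + F_Sf2 - 4*q_C1/35

#0 stroke at Sf1  (Sf1 (Sf) sets flow on bond)
#2 stroke at Sf2  (Sf2 fixes flow; stroke at Sf2)
#1 stroke at J1  (prefer integral on C1)
#3 stroke at R1  (common-e at J1 fixed by 1)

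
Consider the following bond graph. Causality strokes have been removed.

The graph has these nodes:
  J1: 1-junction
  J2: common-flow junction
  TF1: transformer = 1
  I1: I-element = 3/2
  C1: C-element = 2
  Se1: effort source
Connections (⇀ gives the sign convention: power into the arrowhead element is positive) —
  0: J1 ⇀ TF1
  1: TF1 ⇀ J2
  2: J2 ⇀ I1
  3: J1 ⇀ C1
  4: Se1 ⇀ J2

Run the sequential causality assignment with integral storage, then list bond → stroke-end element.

bond 0 |TF1
bond 1 |J2
bond 2 |I1
bond 3 |J1
bond 4 |J2

bond 4 |J2  (Se1 (Se) sets effort on bond)
bond 2 |I1  (prefer integral on I1)
bond 1 |J2  (1-jn J2 has f-setter on 2)
bond 0 |TF1  (through TF1, causality passes straight; one stroke at TF1)
bond 3 |J1  (J1: bond 0 brought flow, rest push out)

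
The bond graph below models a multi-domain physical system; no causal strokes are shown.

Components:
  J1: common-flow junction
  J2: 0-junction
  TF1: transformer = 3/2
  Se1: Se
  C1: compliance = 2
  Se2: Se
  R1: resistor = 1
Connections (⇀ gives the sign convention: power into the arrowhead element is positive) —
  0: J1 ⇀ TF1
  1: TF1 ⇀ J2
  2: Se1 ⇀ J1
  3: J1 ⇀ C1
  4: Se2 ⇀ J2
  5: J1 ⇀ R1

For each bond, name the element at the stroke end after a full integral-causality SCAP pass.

β2 stroke at J1  (source Se1 imposes e)
β4 stroke at J2  (Se2 (Se) sets effort on bond)
β1 stroke at TF1  (J2 effort already set via bond 4)
β0 stroke at J1  (TF1 one-in-one-out from 1)
β3 stroke at J1  (C1: C, integral causality)
β5 stroke at R1  (closing 1-jn rule on J1)

#0 stroke→J1
#1 stroke→TF1
#2 stroke→J1
#3 stroke→J1
#4 stroke→J2
#5 stroke→R1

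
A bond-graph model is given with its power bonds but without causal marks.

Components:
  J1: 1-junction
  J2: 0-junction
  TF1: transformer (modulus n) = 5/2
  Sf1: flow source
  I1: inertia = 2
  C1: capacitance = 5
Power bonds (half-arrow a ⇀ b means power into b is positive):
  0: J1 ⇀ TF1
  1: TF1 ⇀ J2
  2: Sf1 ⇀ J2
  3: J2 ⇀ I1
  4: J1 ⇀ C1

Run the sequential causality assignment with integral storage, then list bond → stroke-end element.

#0 |TF1
#1 |J2
#2 |Sf1
#3 |I1
#4 |J1

b2 →Sf1  (source Sf1 imposes f)
b3 →I1  (I1 integral (f out))
b1 →J2  (J2 needs exactly one e-in)
b0 →TF1  (through TF1, causality passes straight; one stroke at TF1)
b4 →J1  (common-f at J1 fixed by 0)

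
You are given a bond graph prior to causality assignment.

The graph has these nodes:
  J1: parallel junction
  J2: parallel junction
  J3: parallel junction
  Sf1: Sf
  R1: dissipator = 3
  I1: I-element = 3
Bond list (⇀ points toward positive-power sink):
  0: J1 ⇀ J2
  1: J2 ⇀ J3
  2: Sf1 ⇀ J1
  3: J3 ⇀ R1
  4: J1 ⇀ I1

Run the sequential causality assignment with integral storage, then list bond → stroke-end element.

β0 stroke→J1
β1 stroke→J2
β2 stroke→Sf1
β3 stroke→J3
β4 stroke→I1

bond 2 stroke at Sf1  (Sf1 fixes flow; stroke at Sf1)
bond 4 stroke at I1  (I1 integral (f out))
bond 0 stroke at J1  (J1 needs exactly one e-in)
bond 1 stroke at J2  (J2: last free bond brings effort in)
bond 3 stroke at J3  (closing 0-jn rule on J3)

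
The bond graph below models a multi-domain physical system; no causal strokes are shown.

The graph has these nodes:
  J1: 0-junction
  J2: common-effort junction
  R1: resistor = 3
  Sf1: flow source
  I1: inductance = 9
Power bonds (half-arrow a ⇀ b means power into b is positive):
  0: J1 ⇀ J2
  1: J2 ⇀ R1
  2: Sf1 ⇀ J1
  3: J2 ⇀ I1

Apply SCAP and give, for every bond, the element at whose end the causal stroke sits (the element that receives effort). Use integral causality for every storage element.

#0 |J1
#1 |J2
#2 |Sf1
#3 |I1

bond 2 |Sf1  (Sf1 (Sf) sets flow on bond)
bond 0 |J1  (J1: last free bond brings effort in)
bond 3 |I1  (I1: I, integral causality)
bond 1 |J2  (only one effort-in slot at J2)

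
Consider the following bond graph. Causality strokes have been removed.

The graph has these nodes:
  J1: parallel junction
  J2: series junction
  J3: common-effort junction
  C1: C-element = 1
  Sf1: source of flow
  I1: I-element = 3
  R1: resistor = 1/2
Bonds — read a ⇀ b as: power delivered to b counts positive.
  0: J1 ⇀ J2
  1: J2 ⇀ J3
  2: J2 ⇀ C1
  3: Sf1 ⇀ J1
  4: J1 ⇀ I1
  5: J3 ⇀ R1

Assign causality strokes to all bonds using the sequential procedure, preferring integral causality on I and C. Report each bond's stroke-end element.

b3 stroke at Sf1  (Sf1: flow source, stroke at near end)
b2 stroke at J2  (C1 integral (e out))
b4 stroke at I1  (I1 integral (f out))
b0 stroke at J1  (J1: last free bond brings effort in)
b1 stroke at J2  (J2 flow already set via bond 0)
b5 stroke at J3  (closing 0-jn rule on J3)

β0 →J1
β1 →J2
β2 →J2
β3 →Sf1
β4 →I1
β5 →J3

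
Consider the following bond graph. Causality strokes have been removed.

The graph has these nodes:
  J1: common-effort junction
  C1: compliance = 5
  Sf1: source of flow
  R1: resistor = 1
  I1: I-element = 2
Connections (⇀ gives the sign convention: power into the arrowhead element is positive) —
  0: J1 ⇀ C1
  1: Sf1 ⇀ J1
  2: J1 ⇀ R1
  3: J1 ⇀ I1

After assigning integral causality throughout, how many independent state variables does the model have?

#1 stroke→Sf1  (source Sf1 imposes f)
#0 stroke→J1  (C1 outputs effort q/C1)
#2 stroke→R1  (common-e at J1 fixed by 0)
#3 stroke→I1  (J1: bond 0 brought effort, rest push out)

2  (C1, I1 all integral)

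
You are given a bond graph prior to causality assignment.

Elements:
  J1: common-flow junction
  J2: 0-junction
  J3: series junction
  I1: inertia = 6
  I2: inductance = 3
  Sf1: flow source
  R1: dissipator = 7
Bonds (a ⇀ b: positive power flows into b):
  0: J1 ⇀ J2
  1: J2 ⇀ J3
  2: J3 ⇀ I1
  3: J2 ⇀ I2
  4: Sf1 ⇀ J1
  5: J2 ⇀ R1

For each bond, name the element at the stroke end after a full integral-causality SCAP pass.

β0 stroke at J1
β1 stroke at J3
β2 stroke at I1
β3 stroke at I2
β4 stroke at Sf1
β5 stroke at J2

#4 stroke at Sf1  (Sf1 fixes flow; stroke at Sf1)
#0 stroke at J1  (J1 flow already set via bond 4)
#2 stroke at I1  (prefer integral on I1)
#1 stroke at J3  (common-f at J3 fixed by 2)
#3 stroke at I2  (I2 outputs flow p/I2)
#5 stroke at J2  (only one effort-in slot at J2)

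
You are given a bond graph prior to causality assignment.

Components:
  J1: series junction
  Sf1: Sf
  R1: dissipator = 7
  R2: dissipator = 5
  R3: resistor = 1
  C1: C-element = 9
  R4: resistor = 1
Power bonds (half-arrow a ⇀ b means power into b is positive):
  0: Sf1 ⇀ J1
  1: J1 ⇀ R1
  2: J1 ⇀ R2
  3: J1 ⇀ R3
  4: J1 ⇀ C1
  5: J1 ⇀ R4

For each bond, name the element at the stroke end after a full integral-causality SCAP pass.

bond 0 |Sf1  (source Sf1 imposes f)
bond 1 |J1  (1-jn J1 has f-setter on 0)
bond 2 |J1  (1-jn J1 has f-setter on 0)
bond 3 |J1  (J1 flow already set via bond 0)
bond 4 |J1  (J1 flow already set via bond 0)
bond 5 |J1  (J1 flow already set via bond 0)

b0 stroke→Sf1
b1 stroke→J1
b2 stroke→J1
b3 stroke→J1
b4 stroke→J1
b5 stroke→J1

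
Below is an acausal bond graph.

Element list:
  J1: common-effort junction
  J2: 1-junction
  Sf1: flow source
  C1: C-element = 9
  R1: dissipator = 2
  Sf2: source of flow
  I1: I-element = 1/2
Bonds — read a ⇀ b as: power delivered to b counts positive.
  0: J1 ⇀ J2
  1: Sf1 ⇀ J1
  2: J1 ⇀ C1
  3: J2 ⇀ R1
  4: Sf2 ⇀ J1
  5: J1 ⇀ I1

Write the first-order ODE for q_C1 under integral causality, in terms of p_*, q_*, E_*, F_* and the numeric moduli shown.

dq_C1/dt = F_Sf1 + F_Sf2 - 2*p_I1 - q_C1/18

#1 |Sf1  (source Sf1 imposes f)
#4 |Sf2  (Sf2 fixes flow; stroke at Sf2)
#2 |J1  (C1: C, integral causality)
#0 |J2  (0-jn J1 has e-setter on 2)
#5 |I1  (common-e at J1 fixed by 2)
#3 |R1  (only one flow-in slot at J2)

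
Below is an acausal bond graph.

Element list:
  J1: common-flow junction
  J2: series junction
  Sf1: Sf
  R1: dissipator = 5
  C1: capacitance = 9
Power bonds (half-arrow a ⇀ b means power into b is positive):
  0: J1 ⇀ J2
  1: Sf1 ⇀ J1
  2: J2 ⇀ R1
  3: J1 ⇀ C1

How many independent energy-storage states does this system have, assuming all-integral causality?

β1 stroke→Sf1  (Sf1 (Sf) sets flow on bond)
β0 stroke→J1  (common-f at J1 fixed by 1)
β3 stroke→J1  (J1 flow already set via bond 1)
β2 stroke→J2  (J2: bond 0 brought flow, rest push out)

1  (C1 all integral)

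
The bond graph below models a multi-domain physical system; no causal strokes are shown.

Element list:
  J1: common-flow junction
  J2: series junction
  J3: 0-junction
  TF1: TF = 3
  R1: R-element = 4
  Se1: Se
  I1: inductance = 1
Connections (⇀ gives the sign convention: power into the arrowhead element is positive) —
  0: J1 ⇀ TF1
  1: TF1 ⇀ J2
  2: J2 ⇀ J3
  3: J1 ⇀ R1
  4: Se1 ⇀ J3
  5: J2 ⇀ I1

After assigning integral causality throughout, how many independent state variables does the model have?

bond 4 →J3  (Se1 (Se) sets effort on bond)
bond 2 →J2  (0-jn J3 has e-setter on 4)
bond 5 →I1  (prefer integral on I1)
bond 1 →J2  (J2 flow already set via bond 5)
bond 0 →TF1  (TF1 one-in-one-out from 1)
bond 3 →J1  (J1 flow already set via bond 0)

1  (I1 all integral)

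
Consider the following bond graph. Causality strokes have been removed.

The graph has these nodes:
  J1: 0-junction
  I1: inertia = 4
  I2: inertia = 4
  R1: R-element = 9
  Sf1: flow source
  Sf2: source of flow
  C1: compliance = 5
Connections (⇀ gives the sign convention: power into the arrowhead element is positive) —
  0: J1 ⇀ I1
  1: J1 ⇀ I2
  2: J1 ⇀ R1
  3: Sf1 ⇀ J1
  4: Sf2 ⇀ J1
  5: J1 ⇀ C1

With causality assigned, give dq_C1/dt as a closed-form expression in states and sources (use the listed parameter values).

dq_C1/dt = F_Sf1 + F_Sf2 - p_I1/4 - p_I2/4 - q_C1/45

β3 stroke→Sf1  (Sf1: flow source, stroke at near end)
β4 stroke→Sf2  (Sf2 fixes flow; stroke at Sf2)
β0 stroke→I1  (I1 integral (f out))
β1 stroke→I2  (I2: I, integral causality)
β5 stroke→J1  (prefer integral on C1)
β2 stroke→R1  (0-jn J1 has e-setter on 5)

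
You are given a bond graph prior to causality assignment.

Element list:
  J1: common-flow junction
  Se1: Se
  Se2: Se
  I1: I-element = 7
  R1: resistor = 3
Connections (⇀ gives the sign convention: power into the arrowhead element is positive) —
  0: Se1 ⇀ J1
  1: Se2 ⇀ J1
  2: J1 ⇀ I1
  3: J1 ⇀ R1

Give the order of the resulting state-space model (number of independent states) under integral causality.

β0 stroke→J1  (Se1: effort source, stroke at far end)
β1 stroke→J1  (Se2 (Se) sets effort on bond)
β2 stroke→I1  (prefer integral on I1)
β3 stroke→J1  (1-jn J1 has f-setter on 2)

1  (I1 all integral)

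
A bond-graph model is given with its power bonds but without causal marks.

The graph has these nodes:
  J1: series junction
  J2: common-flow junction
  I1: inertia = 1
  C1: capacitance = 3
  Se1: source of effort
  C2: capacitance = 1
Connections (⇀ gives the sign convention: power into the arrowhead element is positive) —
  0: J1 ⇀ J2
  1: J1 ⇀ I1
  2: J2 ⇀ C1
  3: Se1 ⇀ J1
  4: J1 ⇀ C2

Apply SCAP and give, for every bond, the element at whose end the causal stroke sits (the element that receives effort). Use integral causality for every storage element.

#0 stroke at J1
#1 stroke at I1
#2 stroke at J2
#3 stroke at J1
#4 stroke at J1

b3 stroke at J1  (Se1: effort source, stroke at far end)
b1 stroke at I1  (I1 integral (f out))
b0 stroke at J1  (common-f at J1 fixed by 1)
b4 stroke at J1  (J1: bond 1 brought flow, rest push out)
b2 stroke at J2  (J2 flow already set via bond 0)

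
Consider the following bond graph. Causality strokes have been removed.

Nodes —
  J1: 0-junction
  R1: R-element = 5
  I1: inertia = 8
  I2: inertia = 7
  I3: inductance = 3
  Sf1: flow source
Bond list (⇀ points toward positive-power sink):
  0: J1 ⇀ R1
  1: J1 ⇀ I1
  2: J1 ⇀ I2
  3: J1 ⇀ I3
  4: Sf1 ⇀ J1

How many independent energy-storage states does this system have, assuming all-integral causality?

#4 stroke→Sf1  (source Sf1 imposes f)
#1 stroke→I1  (I1 outputs flow p/I1)
#2 stroke→I2  (I2: I, integral causality)
#3 stroke→I3  (I3 outputs flow p/I3)
#0 stroke→J1  (J1: last free bond brings effort in)

3  (I1, I2, I3 all integral)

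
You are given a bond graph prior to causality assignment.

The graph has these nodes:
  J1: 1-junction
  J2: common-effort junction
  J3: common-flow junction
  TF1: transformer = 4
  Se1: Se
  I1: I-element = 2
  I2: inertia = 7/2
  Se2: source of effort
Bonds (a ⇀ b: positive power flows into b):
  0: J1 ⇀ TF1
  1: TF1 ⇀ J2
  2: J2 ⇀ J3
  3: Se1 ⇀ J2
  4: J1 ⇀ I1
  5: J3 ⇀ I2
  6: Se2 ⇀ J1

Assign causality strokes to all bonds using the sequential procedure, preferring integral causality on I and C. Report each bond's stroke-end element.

#3 stroke→J2  (Se1 (Se) sets effort on bond)
#6 stroke→J1  (Se2 (Se) sets effort on bond)
#1 stroke→TF1  (0-jn J2 has e-setter on 3)
#2 stroke→J3  (0-jn J2 has e-setter on 3)
#5 stroke→I2  (J3: last free bond brings flow in)
#0 stroke→J1  (TF1: transformer flips bond 1)
#4 stroke→I1  (J1 needs exactly one f-in)

bond 0 stroke at J1
bond 1 stroke at TF1
bond 2 stroke at J3
bond 3 stroke at J2
bond 4 stroke at I1
bond 5 stroke at I2
bond 6 stroke at J1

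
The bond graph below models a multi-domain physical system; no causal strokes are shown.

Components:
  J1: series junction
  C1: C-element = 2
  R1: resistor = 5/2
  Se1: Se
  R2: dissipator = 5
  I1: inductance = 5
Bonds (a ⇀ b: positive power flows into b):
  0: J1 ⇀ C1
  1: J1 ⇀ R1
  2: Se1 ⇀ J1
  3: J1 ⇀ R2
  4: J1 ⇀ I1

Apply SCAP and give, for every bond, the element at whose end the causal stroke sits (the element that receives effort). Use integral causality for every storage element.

b0 |J1
b1 |J1
b2 |J1
b3 |J1
b4 |I1

#2 →J1  (Se1: effort source, stroke at far end)
#0 →J1  (C1: C, integral causality)
#4 →I1  (I1: I, integral causality)
#1 →J1  (common-f at J1 fixed by 4)
#3 →J1  (1-jn J1 has f-setter on 4)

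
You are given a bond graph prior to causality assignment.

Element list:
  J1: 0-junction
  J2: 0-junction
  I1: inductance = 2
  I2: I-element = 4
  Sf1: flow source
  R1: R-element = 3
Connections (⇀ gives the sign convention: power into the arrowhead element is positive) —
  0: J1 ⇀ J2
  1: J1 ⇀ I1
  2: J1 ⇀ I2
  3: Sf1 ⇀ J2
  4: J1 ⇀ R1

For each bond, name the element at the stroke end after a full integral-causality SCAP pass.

β3 →Sf1  (Sf1: flow source, stroke at near end)
β0 →J2  (closing 0-jn rule on J2)
β1 →I1  (I1: I, integral causality)
β2 →I2  (prefer integral on I2)
β4 →J1  (closing 0-jn rule on J1)

bond 0 stroke→J2
bond 1 stroke→I1
bond 2 stroke→I2
bond 3 stroke→Sf1
bond 4 stroke→J1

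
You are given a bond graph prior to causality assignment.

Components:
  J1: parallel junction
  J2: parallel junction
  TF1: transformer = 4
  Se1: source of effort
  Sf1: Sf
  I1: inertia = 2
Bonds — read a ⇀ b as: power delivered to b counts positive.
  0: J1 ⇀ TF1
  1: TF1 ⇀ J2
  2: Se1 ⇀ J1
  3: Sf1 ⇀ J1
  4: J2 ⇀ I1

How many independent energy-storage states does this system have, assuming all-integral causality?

1  (I1 all integral)

#2 stroke at J1  (source Se1 imposes e)
#3 stroke at Sf1  (source Sf1 imposes f)
#0 stroke at TF1  (J1 effort already set via bond 2)
#1 stroke at J2  (through TF1, causality passes straight; one stroke at TF1)
#4 stroke at I1  (J2: bond 1 brought effort, rest push out)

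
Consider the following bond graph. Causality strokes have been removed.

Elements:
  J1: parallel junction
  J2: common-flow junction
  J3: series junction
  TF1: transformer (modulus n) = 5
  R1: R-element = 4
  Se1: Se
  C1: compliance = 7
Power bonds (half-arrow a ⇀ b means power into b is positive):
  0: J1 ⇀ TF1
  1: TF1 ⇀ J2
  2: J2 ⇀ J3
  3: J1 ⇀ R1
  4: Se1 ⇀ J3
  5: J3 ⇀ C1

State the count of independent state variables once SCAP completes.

1  (C1 all integral)

#4 →J3  (Se1 fixes effort; stroke away)
#5 →J3  (C1: C, integral causality)
#2 →J2  (only one flow-in slot at J3)
#1 →TF1  (closing 1-jn rule on J2)
#0 →J1  (through TF1, causality passes straight; one stroke at TF1)
#3 →R1  (common-e at J1 fixed by 0)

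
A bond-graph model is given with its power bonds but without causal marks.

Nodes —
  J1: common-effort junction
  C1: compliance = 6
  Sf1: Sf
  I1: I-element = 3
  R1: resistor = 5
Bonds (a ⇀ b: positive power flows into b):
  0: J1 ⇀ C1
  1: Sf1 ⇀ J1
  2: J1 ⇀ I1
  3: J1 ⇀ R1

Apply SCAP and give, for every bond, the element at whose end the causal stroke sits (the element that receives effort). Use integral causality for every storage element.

b1 stroke→Sf1  (Sf1 (Sf) sets flow on bond)
b0 stroke→J1  (C1: C, integral causality)
b2 stroke→I1  (J1: bond 0 brought effort, rest push out)
b3 stroke→R1  (common-e at J1 fixed by 0)

bond 0 |J1
bond 1 |Sf1
bond 2 |I1
bond 3 |R1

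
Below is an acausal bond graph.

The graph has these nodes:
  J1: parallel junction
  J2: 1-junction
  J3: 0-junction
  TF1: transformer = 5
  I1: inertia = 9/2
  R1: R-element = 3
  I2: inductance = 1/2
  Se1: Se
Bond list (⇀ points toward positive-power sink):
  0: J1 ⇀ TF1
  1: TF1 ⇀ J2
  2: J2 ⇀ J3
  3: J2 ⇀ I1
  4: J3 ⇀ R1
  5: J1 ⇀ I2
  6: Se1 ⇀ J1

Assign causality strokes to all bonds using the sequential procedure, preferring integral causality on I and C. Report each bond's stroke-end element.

bond 6 stroke→J1  (Se1: effort source, stroke at far end)
bond 0 stroke→TF1  (common-e at J1 fixed by 6)
bond 5 stroke→I2  (0-jn J1 has e-setter on 6)
bond 1 stroke→J2  (TF TF1: opposite of bond 0)
bond 3 stroke→I1  (I1 integral (f out))
bond 2 stroke→J2  (1-jn J2 has f-setter on 3)
bond 4 stroke→J3  (J3 needs exactly one e-in)

b0 stroke at TF1
b1 stroke at J2
b2 stroke at J2
b3 stroke at I1
b4 stroke at J3
b5 stroke at I2
b6 stroke at J1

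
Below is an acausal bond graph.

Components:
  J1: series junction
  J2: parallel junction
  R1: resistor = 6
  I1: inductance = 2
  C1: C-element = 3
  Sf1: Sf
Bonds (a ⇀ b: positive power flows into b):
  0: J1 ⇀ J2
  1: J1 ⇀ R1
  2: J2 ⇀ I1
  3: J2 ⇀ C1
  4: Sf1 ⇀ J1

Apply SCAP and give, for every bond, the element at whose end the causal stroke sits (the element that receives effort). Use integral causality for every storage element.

b0 |J1
b1 |J1
b2 |I1
b3 |J2
b4 |Sf1

β4 |Sf1  (Sf1 fixes flow; stroke at Sf1)
β0 |J1  (J1: bond 4 brought flow, rest push out)
β1 |J1  (J1: bond 4 brought flow, rest push out)
β2 |I1  (prefer integral on I1)
β3 |J2  (J2: last free bond brings effort in)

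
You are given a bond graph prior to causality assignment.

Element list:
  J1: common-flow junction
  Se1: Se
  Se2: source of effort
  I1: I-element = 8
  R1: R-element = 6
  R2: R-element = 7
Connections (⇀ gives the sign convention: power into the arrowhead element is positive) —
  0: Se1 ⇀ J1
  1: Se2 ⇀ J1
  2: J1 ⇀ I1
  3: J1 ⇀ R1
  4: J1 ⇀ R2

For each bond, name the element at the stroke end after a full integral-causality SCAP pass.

bond 0 stroke→J1
bond 1 stroke→J1
bond 2 stroke→I1
bond 3 stroke→J1
bond 4 stroke→J1

b0 →J1  (source Se1 imposes e)
b1 →J1  (Se2 fixes effort; stroke away)
b2 →I1  (prefer integral on I1)
b3 →J1  (1-jn J1 has f-setter on 2)
b4 →J1  (common-f at J1 fixed by 2)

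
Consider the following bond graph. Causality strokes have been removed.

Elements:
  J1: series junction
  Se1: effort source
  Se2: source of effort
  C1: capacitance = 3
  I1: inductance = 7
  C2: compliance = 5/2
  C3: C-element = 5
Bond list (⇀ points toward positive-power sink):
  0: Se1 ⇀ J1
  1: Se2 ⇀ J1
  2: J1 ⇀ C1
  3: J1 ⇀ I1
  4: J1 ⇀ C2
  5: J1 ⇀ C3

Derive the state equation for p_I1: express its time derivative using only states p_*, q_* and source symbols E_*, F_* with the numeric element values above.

dp_I1/dt = E_Se1 + E_Se2 - q_C1/3 - 2*q_C2/5 - q_C3/5

β0 stroke→J1  (Se1 (Se) sets effort on bond)
β1 stroke→J1  (source Se2 imposes e)
β2 stroke→J1  (C1 integral (e out))
β3 stroke→I1  (I1 integral (f out))
β4 stroke→J1  (J1 flow already set via bond 3)
β5 stroke→J1  (1-jn J1 has f-setter on 3)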